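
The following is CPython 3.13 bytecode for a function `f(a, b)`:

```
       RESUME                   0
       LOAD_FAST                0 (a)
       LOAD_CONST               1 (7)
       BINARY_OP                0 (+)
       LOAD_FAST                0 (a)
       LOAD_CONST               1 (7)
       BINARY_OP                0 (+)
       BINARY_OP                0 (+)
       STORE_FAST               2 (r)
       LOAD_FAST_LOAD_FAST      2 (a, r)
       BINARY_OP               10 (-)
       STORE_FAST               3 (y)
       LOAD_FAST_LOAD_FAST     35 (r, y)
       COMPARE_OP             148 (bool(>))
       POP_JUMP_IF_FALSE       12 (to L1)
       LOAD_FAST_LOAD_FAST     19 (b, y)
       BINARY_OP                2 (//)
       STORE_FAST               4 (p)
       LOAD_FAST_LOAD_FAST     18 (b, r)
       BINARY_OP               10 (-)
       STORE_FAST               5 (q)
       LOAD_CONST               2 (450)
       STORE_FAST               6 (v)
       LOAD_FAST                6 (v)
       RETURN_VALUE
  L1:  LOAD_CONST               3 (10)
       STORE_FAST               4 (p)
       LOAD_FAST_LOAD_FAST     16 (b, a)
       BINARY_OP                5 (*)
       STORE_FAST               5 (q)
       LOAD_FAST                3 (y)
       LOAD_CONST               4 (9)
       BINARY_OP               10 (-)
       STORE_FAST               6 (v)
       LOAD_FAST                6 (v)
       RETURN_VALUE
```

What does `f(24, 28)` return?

LOAD_FAST a → push 24. Stack: [24]
LOAD_CONST → push 7. Stack: [24, 7]
BINARY_OP + → 24 + 7 = 31. Stack: [31]
LOAD_FAST a → push 24. Stack: [31, 24]
LOAD_CONST → push 7. Stack: [31, 24, 7]
BINARY_OP + → 24 + 7 = 31. Stack: [31, 31]
BINARY_OP + → 31 + 31 = 62. Stack: [62]
STORE_FAST r → r=62. Stack: []
LOAD_FAST_LOAD_FAST a,r → push 24,62. Stack: [24, 62]
BINARY_OP - → 24 - 62 = -38. Stack: [-38]
STORE_FAST y → y=-38. Stack: []
LOAD_FAST_LOAD_FAST r,y → push 62,-38. Stack: [62, -38]
COMPARE_OP bool(>) → 62 vs -38 = True. Stack: [True]
POP_JUMP_IF_FALSE → pop True; no jump. Stack: []
LOAD_FAST_LOAD_FAST b,y → push 28,-38. Stack: [28, -38]
BINARY_OP // → 28 // -38 = -1. Stack: [-1]
STORE_FAST p → p=-1. Stack: []
LOAD_FAST_LOAD_FAST b,r → push 28,62. Stack: [28, 62]
BINARY_OP - → 28 - 62 = -34. Stack: [-34]
STORE_FAST q → q=-34. Stack: []
LOAD_CONST → push 450. Stack: [450]
STORE_FAST v → v=450. Stack: []
LOAD_FAST v → push 450. Stack: [450]
RETURN_VALUE → return 450.

450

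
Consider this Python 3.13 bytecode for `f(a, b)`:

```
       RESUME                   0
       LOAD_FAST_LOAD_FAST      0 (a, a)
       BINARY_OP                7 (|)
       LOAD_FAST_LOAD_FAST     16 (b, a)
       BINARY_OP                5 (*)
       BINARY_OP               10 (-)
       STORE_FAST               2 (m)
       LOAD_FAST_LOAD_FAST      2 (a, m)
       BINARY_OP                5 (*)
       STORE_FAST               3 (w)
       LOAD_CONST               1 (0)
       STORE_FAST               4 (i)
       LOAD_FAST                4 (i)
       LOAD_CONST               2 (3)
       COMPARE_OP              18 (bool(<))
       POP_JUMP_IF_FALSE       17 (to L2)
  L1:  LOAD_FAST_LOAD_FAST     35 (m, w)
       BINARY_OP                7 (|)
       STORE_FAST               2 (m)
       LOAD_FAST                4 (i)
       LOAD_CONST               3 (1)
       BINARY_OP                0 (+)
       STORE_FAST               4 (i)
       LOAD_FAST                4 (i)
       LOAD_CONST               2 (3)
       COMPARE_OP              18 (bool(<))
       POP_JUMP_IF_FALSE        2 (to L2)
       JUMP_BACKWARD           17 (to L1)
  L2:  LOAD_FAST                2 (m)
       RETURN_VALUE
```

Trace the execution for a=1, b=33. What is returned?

LOAD_FAST_LOAD_FAST a,a → push 1,1. Stack: [1, 1]
BINARY_OP | → 1 | 1 = 1. Stack: [1]
LOAD_FAST_LOAD_FAST b,a → push 33,1. Stack: [1, 33, 1]
BINARY_OP * → 33 * 1 = 33. Stack: [1, 33]
BINARY_OP - → 1 - 33 = -32. Stack: [-32]
STORE_FAST m → m=-32. Stack: []
LOAD_FAST_LOAD_FAST a,m → push 1,-32. Stack: [1, -32]
BINARY_OP * → 1 * -32 = -32. Stack: [-32]
STORE_FAST w → w=-32. Stack: []
LOAD_CONST → push 0. Stack: [0]
STORE_FAST i → i=0. Stack: []
LOAD_FAST i → push 0. Stack: [0]
LOAD_CONST → push 3. Stack: [0, 3]
COMPARE_OP bool(<) → 0 vs 3 = True. Stack: [True]
POP_JUMP_IF_FALSE → pop True; no jump. Stack: []
LOAD_FAST_LOAD_FAST m,w → push -32,-32. Stack: [-32, -32]
BINARY_OP | → -32 | -32 = -32. Stack: [-32]
STORE_FAST m → m=-32. Stack: []
LOAD_FAST i → push 0. Stack: [0]
LOAD_CONST → push 1. Stack: [0, 1]
BINARY_OP + → 0 + 1 = 1. Stack: [1]
STORE_FAST i → i=1. Stack: []
LOAD_FAST i → push 1. Stack: [1]
LOAD_CONST → push 3. Stack: [1, 3]
COMPARE_OP bool(<) → 1 vs 3 = True. Stack: [True]
POP_JUMP_IF_FALSE → pop True; no jump. Stack: []
LOAD_FAST_LOAD_FAST m,w → push -32,-32. Stack: [-32, -32]
BINARY_OP | → -32 | -32 = -32. Stack: [-32]
STORE_FAST m → m=-32. Stack: []
LOAD_FAST i → push 1. Stack: [1]
LOAD_CONST → push 1. Stack: [1, 1]
BINARY_OP + → 1 + 1 = 2. Stack: [2]
STORE_FAST i → i=2. Stack: []
LOAD_FAST i → push 2. Stack: [2]
LOAD_CONST → push 3. Stack: [2, 3]
COMPARE_OP bool(<) → 2 vs 3 = True. Stack: [True]
POP_JUMP_IF_FALSE → pop True; no jump. Stack: []
LOAD_FAST_LOAD_FAST m,w → push -32,-32. Stack: [-32, -32]
BINARY_OP | → -32 | -32 = -32. Stack: [-32]
STORE_FAST m → m=-32. Stack: []
LOAD_FAST i → push 2. Stack: [2]
LOAD_CONST → push 1. Stack: [2, 1]
BINARY_OP + → 2 + 1 = 3. Stack: [3]
STORE_FAST i → i=3. Stack: []
LOAD_FAST i → push 3. Stack: [3]
LOAD_CONST → push 3. Stack: [3, 3]
COMPARE_OP bool(<) → 3 vs 3 = False. Stack: [False]
POP_JUMP_IF_FALSE → pop False; jump. Stack: []
LOAD_FAST m → push -32. Stack: [-32]
RETURN_VALUE → return -32.

-32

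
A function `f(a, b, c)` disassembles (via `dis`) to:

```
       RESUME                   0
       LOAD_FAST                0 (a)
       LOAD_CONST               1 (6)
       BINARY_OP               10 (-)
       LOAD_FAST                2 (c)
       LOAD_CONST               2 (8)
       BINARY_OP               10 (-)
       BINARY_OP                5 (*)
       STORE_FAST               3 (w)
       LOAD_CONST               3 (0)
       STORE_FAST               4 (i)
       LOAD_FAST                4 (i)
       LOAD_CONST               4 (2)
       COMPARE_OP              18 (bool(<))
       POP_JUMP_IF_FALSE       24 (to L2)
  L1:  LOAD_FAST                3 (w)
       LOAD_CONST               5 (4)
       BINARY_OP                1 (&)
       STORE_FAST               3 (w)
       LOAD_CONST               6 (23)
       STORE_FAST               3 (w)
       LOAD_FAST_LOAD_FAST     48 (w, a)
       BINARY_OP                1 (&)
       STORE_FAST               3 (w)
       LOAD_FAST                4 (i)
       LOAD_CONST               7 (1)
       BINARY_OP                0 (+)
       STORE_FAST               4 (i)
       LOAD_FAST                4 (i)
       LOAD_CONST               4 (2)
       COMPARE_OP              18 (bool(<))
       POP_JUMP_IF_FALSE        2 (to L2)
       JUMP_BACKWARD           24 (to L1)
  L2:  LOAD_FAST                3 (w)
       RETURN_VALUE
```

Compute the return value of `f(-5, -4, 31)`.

LOAD_FAST a → push -5. Stack: [-5]
LOAD_CONST → push 6. Stack: [-5, 6]
BINARY_OP - → -5 - 6 = -11. Stack: [-11]
LOAD_FAST c → push 31. Stack: [-11, 31]
LOAD_CONST → push 8. Stack: [-11, 31, 8]
BINARY_OP - → 31 - 8 = 23. Stack: [-11, 23]
BINARY_OP * → -11 * 23 = -253. Stack: [-253]
STORE_FAST w → w=-253. Stack: []
LOAD_CONST → push 0. Stack: [0]
STORE_FAST i → i=0. Stack: []
LOAD_FAST i → push 0. Stack: [0]
LOAD_CONST → push 2. Stack: [0, 2]
COMPARE_OP bool(<) → 0 vs 2 = True. Stack: [True]
POP_JUMP_IF_FALSE → pop True; no jump. Stack: []
LOAD_FAST w → push -253. Stack: [-253]
LOAD_CONST → push 4. Stack: [-253, 4]
BINARY_OP & → -253 & 4 = 0. Stack: [0]
STORE_FAST w → w=0. Stack: []
LOAD_CONST → push 23. Stack: [23]
STORE_FAST w → w=23. Stack: []
LOAD_FAST_LOAD_FAST w,a → push 23,-5. Stack: [23, -5]
BINARY_OP & → 23 & -5 = 19. Stack: [19]
STORE_FAST w → w=19. Stack: []
LOAD_FAST i → push 0. Stack: [0]
LOAD_CONST → push 1. Stack: [0, 1]
BINARY_OP + → 0 + 1 = 1. Stack: [1]
STORE_FAST i → i=1. Stack: []
LOAD_FAST i → push 1. Stack: [1]
LOAD_CONST → push 2. Stack: [1, 2]
COMPARE_OP bool(<) → 1 vs 2 = True. Stack: [True]
POP_JUMP_IF_FALSE → pop True; no jump. Stack: []
LOAD_FAST w → push 19. Stack: [19]
LOAD_CONST → push 4. Stack: [19, 4]
BINARY_OP & → 19 & 4 = 0. Stack: [0]
STORE_FAST w → w=0. Stack: []
LOAD_CONST → push 23. Stack: [23]
STORE_FAST w → w=23. Stack: []
LOAD_FAST_LOAD_FAST w,a → push 23,-5. Stack: [23, -5]
BINARY_OP & → 23 & -5 = 19. Stack: [19]
STORE_FAST w → w=19. Stack: []
LOAD_FAST i → push 1. Stack: [1]
LOAD_CONST → push 1. Stack: [1, 1]
BINARY_OP + → 1 + 1 = 2. Stack: [2]
STORE_FAST i → i=2. Stack: []
LOAD_FAST i → push 2. Stack: [2]
LOAD_CONST → push 2. Stack: [2, 2]
COMPARE_OP bool(<) → 2 vs 2 = False. Stack: [False]
POP_JUMP_IF_FALSE → pop False; jump. Stack: []
LOAD_FAST w → push 19. Stack: [19]
RETURN_VALUE → return 19.

19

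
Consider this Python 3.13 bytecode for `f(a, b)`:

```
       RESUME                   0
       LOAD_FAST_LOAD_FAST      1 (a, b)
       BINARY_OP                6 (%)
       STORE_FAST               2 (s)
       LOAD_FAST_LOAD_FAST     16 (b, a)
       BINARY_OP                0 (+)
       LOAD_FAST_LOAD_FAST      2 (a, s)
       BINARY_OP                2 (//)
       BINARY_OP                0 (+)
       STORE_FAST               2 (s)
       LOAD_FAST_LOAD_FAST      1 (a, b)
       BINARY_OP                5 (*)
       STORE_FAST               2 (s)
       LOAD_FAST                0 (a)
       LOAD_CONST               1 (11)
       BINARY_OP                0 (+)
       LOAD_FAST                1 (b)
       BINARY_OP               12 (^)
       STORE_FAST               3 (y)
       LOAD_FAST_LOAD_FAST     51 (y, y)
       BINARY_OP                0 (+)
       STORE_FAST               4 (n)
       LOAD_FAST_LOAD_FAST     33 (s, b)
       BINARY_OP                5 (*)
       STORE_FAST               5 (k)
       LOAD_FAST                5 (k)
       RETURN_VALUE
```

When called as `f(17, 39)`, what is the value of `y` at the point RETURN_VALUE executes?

59

LOAD_FAST_LOAD_FAST a,b → push 17,39. Stack: [17, 39]
BINARY_OP % → 17 % 39 = 17. Stack: [17]
STORE_FAST s → s=17. Stack: []
LOAD_FAST_LOAD_FAST b,a → push 39,17. Stack: [39, 17]
BINARY_OP + → 39 + 17 = 56. Stack: [56]
LOAD_FAST_LOAD_FAST a,s → push 17,17. Stack: [56, 17, 17]
BINARY_OP // → 17 // 17 = 1. Stack: [56, 1]
BINARY_OP + → 56 + 1 = 57. Stack: [57]
STORE_FAST s → s=57. Stack: []
LOAD_FAST_LOAD_FAST a,b → push 17,39. Stack: [17, 39]
BINARY_OP * → 17 * 39 = 663. Stack: [663]
STORE_FAST s → s=663. Stack: []
LOAD_FAST a → push 17. Stack: [17]
LOAD_CONST → push 11. Stack: [17, 11]
BINARY_OP + → 17 + 11 = 28. Stack: [28]
LOAD_FAST b → push 39. Stack: [28, 39]
BINARY_OP ^ → 28 ^ 39 = 59. Stack: [59]
STORE_FAST y → y=59. Stack: []
LOAD_FAST_LOAD_FAST y,y → push 59,59. Stack: [59, 59]
BINARY_OP + → 59 + 59 = 118. Stack: [118]
STORE_FAST n → n=118. Stack: []
LOAD_FAST_LOAD_FAST s,b → push 663,39. Stack: [663, 39]
BINARY_OP * → 663 * 39 = 25857. Stack: [25857]
STORE_FAST k → k=25857. Stack: []
LOAD_FAST k → push 25857. Stack: [25857]
RETURN_VALUE → return 25857.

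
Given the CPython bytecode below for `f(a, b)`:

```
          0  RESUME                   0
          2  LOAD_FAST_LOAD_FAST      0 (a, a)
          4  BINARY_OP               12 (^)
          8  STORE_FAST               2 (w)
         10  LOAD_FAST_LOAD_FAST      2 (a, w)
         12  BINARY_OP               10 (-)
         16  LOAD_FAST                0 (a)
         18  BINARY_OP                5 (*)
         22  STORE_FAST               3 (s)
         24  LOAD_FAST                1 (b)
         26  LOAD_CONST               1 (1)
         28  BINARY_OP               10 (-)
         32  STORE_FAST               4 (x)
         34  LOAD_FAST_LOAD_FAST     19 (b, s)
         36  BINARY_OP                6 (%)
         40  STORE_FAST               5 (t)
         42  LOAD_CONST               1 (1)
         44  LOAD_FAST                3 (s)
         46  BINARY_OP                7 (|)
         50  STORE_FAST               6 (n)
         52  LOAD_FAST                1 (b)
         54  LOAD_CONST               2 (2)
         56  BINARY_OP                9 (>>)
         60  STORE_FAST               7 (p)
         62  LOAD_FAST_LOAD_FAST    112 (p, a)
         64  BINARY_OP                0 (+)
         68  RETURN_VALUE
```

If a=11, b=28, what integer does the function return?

18

LOAD_FAST_LOAD_FAST a,a → push 11,11. Stack: [11, 11]
BINARY_OP ^ → 11 ^ 11 = 0. Stack: [0]
STORE_FAST w → w=0. Stack: []
LOAD_FAST_LOAD_FAST a,w → push 11,0. Stack: [11, 0]
BINARY_OP - → 11 - 0 = 11. Stack: [11]
LOAD_FAST a → push 11. Stack: [11, 11]
BINARY_OP * → 11 * 11 = 121. Stack: [121]
STORE_FAST s → s=121. Stack: []
LOAD_FAST b → push 28. Stack: [28]
LOAD_CONST → push 1. Stack: [28, 1]
BINARY_OP - → 28 - 1 = 27. Stack: [27]
STORE_FAST x → x=27. Stack: []
LOAD_FAST_LOAD_FAST b,s → push 28,121. Stack: [28, 121]
BINARY_OP % → 28 % 121 = 28. Stack: [28]
STORE_FAST t → t=28. Stack: []
LOAD_CONST → push 1. Stack: [1]
LOAD_FAST s → push 121. Stack: [1, 121]
BINARY_OP | → 1 | 121 = 121. Stack: [121]
STORE_FAST n → n=121. Stack: []
LOAD_FAST b → push 28. Stack: [28]
LOAD_CONST → push 2. Stack: [28, 2]
BINARY_OP >> → 28 >> 2 = 7. Stack: [7]
STORE_FAST p → p=7. Stack: []
LOAD_FAST_LOAD_FAST p,a → push 7,11. Stack: [7, 11]
BINARY_OP + → 7 + 11 = 18. Stack: [18]
RETURN_VALUE → return 18.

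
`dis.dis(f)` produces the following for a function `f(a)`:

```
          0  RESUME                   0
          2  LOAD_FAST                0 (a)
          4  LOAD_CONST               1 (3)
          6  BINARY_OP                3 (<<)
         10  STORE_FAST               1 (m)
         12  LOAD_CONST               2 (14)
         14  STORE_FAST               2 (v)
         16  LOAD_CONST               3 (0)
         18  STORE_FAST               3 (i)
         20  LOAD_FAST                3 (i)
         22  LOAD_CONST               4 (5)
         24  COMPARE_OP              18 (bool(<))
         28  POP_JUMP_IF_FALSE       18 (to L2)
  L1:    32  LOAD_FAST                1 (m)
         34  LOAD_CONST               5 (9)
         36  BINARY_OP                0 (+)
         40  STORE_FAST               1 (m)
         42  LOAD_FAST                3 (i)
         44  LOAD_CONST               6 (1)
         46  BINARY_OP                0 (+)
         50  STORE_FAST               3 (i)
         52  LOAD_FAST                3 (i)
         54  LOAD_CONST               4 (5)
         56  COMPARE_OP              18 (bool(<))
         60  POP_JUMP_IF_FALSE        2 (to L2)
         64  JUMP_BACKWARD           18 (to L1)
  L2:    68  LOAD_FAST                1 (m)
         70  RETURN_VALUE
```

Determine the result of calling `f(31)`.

293

LOAD_FAST a → push 31
LOAD_CONST → push 3
BINARY_OP << → 31 << 3 = 248
STORE_FAST m → m=248
LOAD_CONST → push 14
STORE_FAST v → v=14
LOAD_CONST → push 0
STORE_FAST i → i=0
LOAD_FAST i → push 0
LOAD_CONST → push 5
COMPARE_OP bool(<) → 0 vs 5 = True
POP_JUMP_IF_FALSE → pop True; no jump
LOAD_FAST m → push 248
LOAD_CONST → push 9
BINARY_OP + → 248 + 9 = 257
STORE_FAST m → m=257
LOAD_FAST i → push 0
LOAD_CONST → push 1
BINARY_OP + → 0 + 1 = 1
STORE_FAST i → i=1
LOAD_FAST i → push 1
LOAD_CONST → push 5
COMPARE_OP bool(<) → 1 vs 5 = True
POP_JUMP_IF_FALSE → pop True; no jump
LOAD_FAST m → push 257
LOAD_CONST → push 9
BINARY_OP + → 257 + 9 = 266
STORE_FAST m → m=266
LOAD_FAST i → push 1
LOAD_CONST → push 1
BINARY_OP + → 1 + 1 = 2
STORE_FAST i → i=2
LOAD_FAST i → push 2
LOAD_CONST → push 5
COMPARE_OP bool(<) → 2 vs 5 = True
POP_JUMP_IF_FALSE → pop True; no jump
LOAD_FAST m → push 266
LOAD_CONST → push 9
BINARY_OP + → 266 + 9 = 275
STORE_FAST m → m=275
LOAD_FAST i → push 2
LOAD_CONST → push 1
BINARY_OP + → 2 + 1 = 3
STORE_FAST i → i=3
LOAD_FAST i → push 3
LOAD_CONST → push 5
COMPARE_OP bool(<) → 3 vs 5 = True
POP_JUMP_IF_FALSE → pop True; no jump
LOAD_FAST m → push 275
LOAD_CONST → push 9
BINARY_OP + → 275 + 9 = 284
STORE_FAST m → m=284
LOAD_FAST i → push 3
LOAD_CONST → push 1
BINARY_OP + → 3 + 1 = 4
STORE_FAST i → i=4
LOAD_FAST i → push 4
LOAD_CONST → push 5
COMPARE_OP bool(<) → 4 vs 5 = True
POP_JUMP_IF_FALSE → pop True; no jump
LOAD_FAST m → push 284
LOAD_CONST → push 9
BINARY_OP + → 284 + 9 = 293
STORE_FAST m → m=293
LOAD_FAST i → push 4
LOAD_CONST → push 1
BINARY_OP + → 4 + 1 = 5
STORE_FAST i → i=5
LOAD_FAST i → push 5
LOAD_CONST → push 5
COMPARE_OP bool(<) → 5 vs 5 = False
POP_JUMP_IF_FALSE → pop False; jump
LOAD_FAST m → push 293
RETURN_VALUE → return 293.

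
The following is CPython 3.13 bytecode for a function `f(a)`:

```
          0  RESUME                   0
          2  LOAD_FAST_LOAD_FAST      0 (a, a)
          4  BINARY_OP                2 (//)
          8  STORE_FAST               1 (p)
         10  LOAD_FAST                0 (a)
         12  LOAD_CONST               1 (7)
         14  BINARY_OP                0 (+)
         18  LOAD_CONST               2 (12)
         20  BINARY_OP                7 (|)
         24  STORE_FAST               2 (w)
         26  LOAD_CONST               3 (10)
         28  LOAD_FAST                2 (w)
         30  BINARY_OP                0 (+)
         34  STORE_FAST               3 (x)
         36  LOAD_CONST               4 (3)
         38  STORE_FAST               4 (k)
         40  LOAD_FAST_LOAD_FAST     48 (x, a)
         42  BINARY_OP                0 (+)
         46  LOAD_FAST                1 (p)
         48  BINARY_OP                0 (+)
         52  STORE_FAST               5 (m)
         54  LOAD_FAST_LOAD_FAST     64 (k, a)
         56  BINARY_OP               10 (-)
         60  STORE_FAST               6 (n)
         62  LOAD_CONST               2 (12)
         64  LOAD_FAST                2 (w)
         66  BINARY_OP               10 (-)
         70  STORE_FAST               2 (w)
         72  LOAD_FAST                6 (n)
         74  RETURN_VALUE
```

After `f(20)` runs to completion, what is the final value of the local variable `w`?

LOAD_FAST_LOAD_FAST a,a → push 20,20. Stack: [20, 20]
BINARY_OP // → 20 // 20 = 1. Stack: [1]
STORE_FAST p → p=1. Stack: []
LOAD_FAST a → push 20. Stack: [20]
LOAD_CONST → push 7. Stack: [20, 7]
BINARY_OP + → 20 + 7 = 27. Stack: [27]
LOAD_CONST → push 12. Stack: [27, 12]
BINARY_OP | → 27 | 12 = 31. Stack: [31]
STORE_FAST w → w=31. Stack: []
LOAD_CONST → push 10. Stack: [10]
LOAD_FAST w → push 31. Stack: [10, 31]
BINARY_OP + → 10 + 31 = 41. Stack: [41]
STORE_FAST x → x=41. Stack: []
LOAD_CONST → push 3. Stack: [3]
STORE_FAST k → k=3. Stack: []
LOAD_FAST_LOAD_FAST x,a → push 41,20. Stack: [41, 20]
BINARY_OP + → 41 + 20 = 61. Stack: [61]
LOAD_FAST p → push 1. Stack: [61, 1]
BINARY_OP + → 61 + 1 = 62. Stack: [62]
STORE_FAST m → m=62. Stack: []
LOAD_FAST_LOAD_FAST k,a → push 3,20. Stack: [3, 20]
BINARY_OP - → 3 - 20 = -17. Stack: [-17]
STORE_FAST n → n=-17. Stack: []
LOAD_CONST → push 12. Stack: [12]
LOAD_FAST w → push 31. Stack: [12, 31]
BINARY_OP - → 12 - 31 = -19. Stack: [-19]
STORE_FAST w → w=-19. Stack: []
LOAD_FAST n → push -17. Stack: [-17]
RETURN_VALUE → return -17.

-19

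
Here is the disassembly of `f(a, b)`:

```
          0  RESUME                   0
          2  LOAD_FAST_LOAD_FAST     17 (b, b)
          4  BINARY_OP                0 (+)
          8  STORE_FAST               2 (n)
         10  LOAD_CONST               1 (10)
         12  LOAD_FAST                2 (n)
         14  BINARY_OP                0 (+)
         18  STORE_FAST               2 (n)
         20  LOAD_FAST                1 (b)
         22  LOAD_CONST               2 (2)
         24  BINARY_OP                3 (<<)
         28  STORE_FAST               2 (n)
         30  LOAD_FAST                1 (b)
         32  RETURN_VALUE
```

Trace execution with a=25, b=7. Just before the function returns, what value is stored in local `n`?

LOAD_FAST_LOAD_FAST b,b → push 7,7. Stack: [7, 7]
BINARY_OP + → 7 + 7 = 14. Stack: [14]
STORE_FAST n → n=14. Stack: []
LOAD_CONST → push 10. Stack: [10]
LOAD_FAST n → push 14. Stack: [10, 14]
BINARY_OP + → 10 + 14 = 24. Stack: [24]
STORE_FAST n → n=24. Stack: []
LOAD_FAST b → push 7. Stack: [7]
LOAD_CONST → push 2. Stack: [7, 2]
BINARY_OP << → 7 << 2 = 28. Stack: [28]
STORE_FAST n → n=28. Stack: []
LOAD_FAST b → push 7. Stack: [7]
RETURN_VALUE → return 7.

28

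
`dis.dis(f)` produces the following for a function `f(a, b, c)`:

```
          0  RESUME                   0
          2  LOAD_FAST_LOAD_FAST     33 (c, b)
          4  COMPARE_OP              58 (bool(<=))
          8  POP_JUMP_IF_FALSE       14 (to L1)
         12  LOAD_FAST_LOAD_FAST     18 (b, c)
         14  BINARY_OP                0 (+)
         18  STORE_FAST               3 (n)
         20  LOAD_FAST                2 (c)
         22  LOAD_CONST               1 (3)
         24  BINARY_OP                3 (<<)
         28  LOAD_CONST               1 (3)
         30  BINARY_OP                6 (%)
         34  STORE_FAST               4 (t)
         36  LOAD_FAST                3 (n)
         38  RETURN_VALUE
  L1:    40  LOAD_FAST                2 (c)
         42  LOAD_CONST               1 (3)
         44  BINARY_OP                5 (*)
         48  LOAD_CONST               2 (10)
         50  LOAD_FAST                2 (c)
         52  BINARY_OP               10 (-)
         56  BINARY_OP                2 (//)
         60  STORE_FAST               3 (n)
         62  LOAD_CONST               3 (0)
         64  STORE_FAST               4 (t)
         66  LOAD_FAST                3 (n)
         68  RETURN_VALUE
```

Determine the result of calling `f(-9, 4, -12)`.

LOAD_FAST_LOAD_FAST c,b → push -12,4. Stack: [-12, 4]
COMPARE_OP bool(<=) → -12 vs 4 = True. Stack: [True]
POP_JUMP_IF_FALSE → pop True; no jump. Stack: []
LOAD_FAST_LOAD_FAST b,c → push 4,-12. Stack: [4, -12]
BINARY_OP + → 4 + -12 = -8. Stack: [-8]
STORE_FAST n → n=-8. Stack: []
LOAD_FAST c → push -12. Stack: [-12]
LOAD_CONST → push 3. Stack: [-12, 3]
BINARY_OP << → -12 << 3 = -96. Stack: [-96]
LOAD_CONST → push 3. Stack: [-96, 3]
BINARY_OP % → -96 % 3 = 0. Stack: [0]
STORE_FAST t → t=0. Stack: []
LOAD_FAST n → push -8. Stack: [-8]
RETURN_VALUE → return -8.

-8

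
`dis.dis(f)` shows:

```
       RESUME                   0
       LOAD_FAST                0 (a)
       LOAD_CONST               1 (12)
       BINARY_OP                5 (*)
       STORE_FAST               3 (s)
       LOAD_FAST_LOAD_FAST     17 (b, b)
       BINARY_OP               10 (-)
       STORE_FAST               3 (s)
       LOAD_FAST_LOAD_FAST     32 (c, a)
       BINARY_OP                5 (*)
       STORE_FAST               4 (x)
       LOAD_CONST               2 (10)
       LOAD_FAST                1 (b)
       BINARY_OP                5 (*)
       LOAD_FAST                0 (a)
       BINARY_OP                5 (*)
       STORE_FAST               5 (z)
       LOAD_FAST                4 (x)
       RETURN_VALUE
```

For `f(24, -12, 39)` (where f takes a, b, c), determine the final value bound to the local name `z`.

-2880

LOAD_FAST a → push 24. Stack: [24]
LOAD_CONST → push 12. Stack: [24, 12]
BINARY_OP * → 24 * 12 = 288. Stack: [288]
STORE_FAST s → s=288. Stack: []
LOAD_FAST_LOAD_FAST b,b → push -12,-12. Stack: [-12, -12]
BINARY_OP - → -12 - -12 = 0. Stack: [0]
STORE_FAST s → s=0. Stack: []
LOAD_FAST_LOAD_FAST c,a → push 39,24. Stack: [39, 24]
BINARY_OP * → 39 * 24 = 936. Stack: [936]
STORE_FAST x → x=936. Stack: []
LOAD_CONST → push 10. Stack: [10]
LOAD_FAST b → push -12. Stack: [10, -12]
BINARY_OP * → 10 * -12 = -120. Stack: [-120]
LOAD_FAST a → push 24. Stack: [-120, 24]
BINARY_OP * → -120 * 24 = -2880. Stack: [-2880]
STORE_FAST z → z=-2880. Stack: []
LOAD_FAST x → push 936. Stack: [936]
RETURN_VALUE → return 936.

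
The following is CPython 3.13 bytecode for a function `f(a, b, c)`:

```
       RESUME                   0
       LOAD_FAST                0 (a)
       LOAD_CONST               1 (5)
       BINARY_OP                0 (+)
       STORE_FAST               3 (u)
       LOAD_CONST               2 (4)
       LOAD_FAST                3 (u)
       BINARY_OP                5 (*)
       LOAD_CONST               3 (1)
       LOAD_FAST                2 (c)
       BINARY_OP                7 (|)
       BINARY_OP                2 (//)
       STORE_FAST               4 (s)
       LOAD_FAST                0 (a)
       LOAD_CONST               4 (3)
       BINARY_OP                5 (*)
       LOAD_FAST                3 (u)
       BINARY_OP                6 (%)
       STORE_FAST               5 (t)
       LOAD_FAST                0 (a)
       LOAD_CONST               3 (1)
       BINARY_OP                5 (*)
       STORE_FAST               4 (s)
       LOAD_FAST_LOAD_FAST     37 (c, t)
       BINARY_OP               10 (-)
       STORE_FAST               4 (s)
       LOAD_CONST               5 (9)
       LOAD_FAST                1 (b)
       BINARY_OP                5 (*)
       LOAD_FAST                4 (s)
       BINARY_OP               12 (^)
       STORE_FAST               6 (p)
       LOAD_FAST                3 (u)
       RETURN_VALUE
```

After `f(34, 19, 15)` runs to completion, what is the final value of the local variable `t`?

LOAD_FAST a → push 34. Stack: [34]
LOAD_CONST → push 5. Stack: [34, 5]
BINARY_OP + → 34 + 5 = 39. Stack: [39]
STORE_FAST u → u=39. Stack: []
LOAD_CONST → push 4. Stack: [4]
LOAD_FAST u → push 39. Stack: [4, 39]
BINARY_OP * → 4 * 39 = 156. Stack: [156]
LOAD_CONST → push 1. Stack: [156, 1]
LOAD_FAST c → push 15. Stack: [156, 1, 15]
BINARY_OP | → 1 | 15 = 15. Stack: [156, 15]
BINARY_OP // → 156 // 15 = 10. Stack: [10]
STORE_FAST s → s=10. Stack: []
LOAD_FAST a → push 34. Stack: [34]
LOAD_CONST → push 3. Stack: [34, 3]
BINARY_OP * → 34 * 3 = 102. Stack: [102]
LOAD_FAST u → push 39. Stack: [102, 39]
BINARY_OP % → 102 % 39 = 24. Stack: [24]
STORE_FAST t → t=24. Stack: []
LOAD_FAST a → push 34. Stack: [34]
LOAD_CONST → push 1. Stack: [34, 1]
BINARY_OP * → 34 * 1 = 34. Stack: [34]
STORE_FAST s → s=34. Stack: []
LOAD_FAST_LOAD_FAST c,t → push 15,24. Stack: [15, 24]
BINARY_OP - → 15 - 24 = -9. Stack: [-9]
STORE_FAST s → s=-9. Stack: []
LOAD_CONST → push 9. Stack: [9]
LOAD_FAST b → push 19. Stack: [9, 19]
BINARY_OP * → 9 * 19 = 171. Stack: [171]
LOAD_FAST s → push -9. Stack: [171, -9]
BINARY_OP ^ → 171 ^ -9 = -164. Stack: [-164]
STORE_FAST p → p=-164. Stack: []
LOAD_FAST u → push 39. Stack: [39]
RETURN_VALUE → return 39.

24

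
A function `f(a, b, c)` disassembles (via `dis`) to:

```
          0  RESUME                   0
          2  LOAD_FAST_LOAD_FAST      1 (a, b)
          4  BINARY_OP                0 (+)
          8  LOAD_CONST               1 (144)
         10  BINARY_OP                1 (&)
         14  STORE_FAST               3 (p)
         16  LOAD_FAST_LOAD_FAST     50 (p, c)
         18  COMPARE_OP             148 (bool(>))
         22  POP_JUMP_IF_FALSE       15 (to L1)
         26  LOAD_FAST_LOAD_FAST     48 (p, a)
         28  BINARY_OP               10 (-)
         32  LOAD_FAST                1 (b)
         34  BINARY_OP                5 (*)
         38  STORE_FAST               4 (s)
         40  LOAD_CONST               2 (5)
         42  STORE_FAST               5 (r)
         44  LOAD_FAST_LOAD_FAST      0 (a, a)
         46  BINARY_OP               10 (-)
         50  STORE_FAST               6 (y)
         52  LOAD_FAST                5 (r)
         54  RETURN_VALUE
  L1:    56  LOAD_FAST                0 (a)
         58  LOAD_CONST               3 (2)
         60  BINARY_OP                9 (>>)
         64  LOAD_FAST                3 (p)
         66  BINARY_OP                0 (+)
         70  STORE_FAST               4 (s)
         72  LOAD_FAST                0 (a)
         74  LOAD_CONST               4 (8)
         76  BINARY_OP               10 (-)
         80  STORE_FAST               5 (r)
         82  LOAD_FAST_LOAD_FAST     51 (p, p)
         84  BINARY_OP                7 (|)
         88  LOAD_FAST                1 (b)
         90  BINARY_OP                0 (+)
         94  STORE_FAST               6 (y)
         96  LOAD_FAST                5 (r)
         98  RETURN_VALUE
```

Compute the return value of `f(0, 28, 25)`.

-8

LOAD_FAST_LOAD_FAST a,b → push 0,28. Stack: [0, 28]
BINARY_OP + → 0 + 28 = 28. Stack: [28]
LOAD_CONST → push 144. Stack: [28, 144]
BINARY_OP & → 28 & 144 = 16. Stack: [16]
STORE_FAST p → p=16. Stack: []
LOAD_FAST_LOAD_FAST p,c → push 16,25. Stack: [16, 25]
COMPARE_OP bool(>) → 16 vs 25 = False. Stack: [False]
POP_JUMP_IF_FALSE → pop False; jump. Stack: []
LOAD_FAST a → push 0. Stack: [0]
LOAD_CONST → push 2. Stack: [0, 2]
BINARY_OP >> → 0 >> 2 = 0. Stack: [0]
LOAD_FAST p → push 16. Stack: [0, 16]
BINARY_OP + → 0 + 16 = 16. Stack: [16]
STORE_FAST s → s=16. Stack: []
LOAD_FAST a → push 0. Stack: [0]
LOAD_CONST → push 8. Stack: [0, 8]
BINARY_OP - → 0 - 8 = -8. Stack: [-8]
STORE_FAST r → r=-8. Stack: []
LOAD_FAST_LOAD_FAST p,p → push 16,16. Stack: [16, 16]
BINARY_OP | → 16 | 16 = 16. Stack: [16]
LOAD_FAST b → push 28. Stack: [16, 28]
BINARY_OP + → 16 + 28 = 44. Stack: [44]
STORE_FAST y → y=44. Stack: []
LOAD_FAST r → push -8. Stack: [-8]
RETURN_VALUE → return -8.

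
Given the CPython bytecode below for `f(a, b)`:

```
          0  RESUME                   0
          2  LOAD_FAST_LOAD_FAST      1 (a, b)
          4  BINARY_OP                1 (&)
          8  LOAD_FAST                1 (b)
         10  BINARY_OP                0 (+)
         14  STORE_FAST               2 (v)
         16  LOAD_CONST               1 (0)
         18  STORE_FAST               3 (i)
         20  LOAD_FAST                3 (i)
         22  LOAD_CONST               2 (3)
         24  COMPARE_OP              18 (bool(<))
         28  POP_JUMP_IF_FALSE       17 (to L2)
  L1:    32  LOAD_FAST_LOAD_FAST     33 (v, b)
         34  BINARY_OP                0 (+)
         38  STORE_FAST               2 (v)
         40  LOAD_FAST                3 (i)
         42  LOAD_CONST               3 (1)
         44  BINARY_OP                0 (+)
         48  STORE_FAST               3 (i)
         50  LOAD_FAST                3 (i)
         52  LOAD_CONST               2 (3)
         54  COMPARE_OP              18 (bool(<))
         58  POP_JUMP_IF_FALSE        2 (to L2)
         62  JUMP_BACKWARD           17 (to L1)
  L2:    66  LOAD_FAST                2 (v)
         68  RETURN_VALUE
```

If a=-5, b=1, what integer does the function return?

5

LOAD_FAST_LOAD_FAST a,b → push -5,1. Stack: [-5, 1]
BINARY_OP & → -5 & 1 = 1. Stack: [1]
LOAD_FAST b → push 1. Stack: [1, 1]
BINARY_OP + → 1 + 1 = 2. Stack: [2]
STORE_FAST v → v=2. Stack: []
LOAD_CONST → push 0. Stack: [0]
STORE_FAST i → i=0. Stack: []
LOAD_FAST i → push 0. Stack: [0]
LOAD_CONST → push 3. Stack: [0, 3]
COMPARE_OP bool(<) → 0 vs 3 = True. Stack: [True]
POP_JUMP_IF_FALSE → pop True; no jump. Stack: []
LOAD_FAST_LOAD_FAST v,b → push 2,1. Stack: [2, 1]
BINARY_OP + → 2 + 1 = 3. Stack: [3]
STORE_FAST v → v=3. Stack: []
LOAD_FAST i → push 0. Stack: [0]
LOAD_CONST → push 1. Stack: [0, 1]
BINARY_OP + → 0 + 1 = 1. Stack: [1]
STORE_FAST i → i=1. Stack: []
LOAD_FAST i → push 1. Stack: [1]
LOAD_CONST → push 3. Stack: [1, 3]
COMPARE_OP bool(<) → 1 vs 3 = True. Stack: [True]
POP_JUMP_IF_FALSE → pop True; no jump. Stack: []
LOAD_FAST_LOAD_FAST v,b → push 3,1. Stack: [3, 1]
BINARY_OP + → 3 + 1 = 4. Stack: [4]
STORE_FAST v → v=4. Stack: []
LOAD_FAST i → push 1. Stack: [1]
LOAD_CONST → push 1. Stack: [1, 1]
BINARY_OP + → 1 + 1 = 2. Stack: [2]
STORE_FAST i → i=2. Stack: []
LOAD_FAST i → push 2. Stack: [2]
LOAD_CONST → push 3. Stack: [2, 3]
COMPARE_OP bool(<) → 2 vs 3 = True. Stack: [True]
POP_JUMP_IF_FALSE → pop True; no jump. Stack: []
LOAD_FAST_LOAD_FAST v,b → push 4,1. Stack: [4, 1]
BINARY_OP + → 4 + 1 = 5. Stack: [5]
STORE_FAST v → v=5. Stack: []
LOAD_FAST i → push 2. Stack: [2]
LOAD_CONST → push 1. Stack: [2, 1]
BINARY_OP + → 2 + 1 = 3. Stack: [3]
STORE_FAST i → i=3. Stack: []
LOAD_FAST i → push 3. Stack: [3]
LOAD_CONST → push 3. Stack: [3, 3]
COMPARE_OP bool(<) → 3 vs 3 = False. Stack: [False]
POP_JUMP_IF_FALSE → pop False; jump. Stack: []
LOAD_FAST v → push 5. Stack: [5]
RETURN_VALUE → return 5.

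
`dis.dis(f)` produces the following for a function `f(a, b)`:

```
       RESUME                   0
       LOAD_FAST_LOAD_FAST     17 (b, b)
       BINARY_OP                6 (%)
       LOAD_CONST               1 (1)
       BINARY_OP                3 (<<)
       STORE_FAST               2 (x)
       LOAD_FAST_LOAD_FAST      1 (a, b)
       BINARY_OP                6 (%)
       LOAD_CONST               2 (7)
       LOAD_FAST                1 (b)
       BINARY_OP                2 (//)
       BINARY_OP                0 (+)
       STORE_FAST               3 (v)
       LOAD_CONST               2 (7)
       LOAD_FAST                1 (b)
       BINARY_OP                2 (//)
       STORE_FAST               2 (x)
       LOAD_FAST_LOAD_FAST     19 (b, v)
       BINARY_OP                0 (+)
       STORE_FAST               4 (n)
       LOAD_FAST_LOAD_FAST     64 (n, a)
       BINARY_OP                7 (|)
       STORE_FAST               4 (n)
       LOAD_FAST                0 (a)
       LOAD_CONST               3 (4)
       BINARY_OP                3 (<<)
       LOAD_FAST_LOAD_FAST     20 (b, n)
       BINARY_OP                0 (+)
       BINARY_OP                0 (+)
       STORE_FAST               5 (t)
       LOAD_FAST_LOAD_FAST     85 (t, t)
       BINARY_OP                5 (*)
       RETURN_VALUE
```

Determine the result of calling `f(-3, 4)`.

LOAD_FAST_LOAD_FAST b,b → push 4,4. Stack: [4, 4]
BINARY_OP % → 4 % 4 = 0. Stack: [0]
LOAD_CONST → push 1. Stack: [0, 1]
BINARY_OP << → 0 << 1 = 0. Stack: [0]
STORE_FAST x → x=0. Stack: []
LOAD_FAST_LOAD_FAST a,b → push -3,4. Stack: [-3, 4]
BINARY_OP % → -3 % 4 = 1. Stack: [1]
LOAD_CONST → push 7. Stack: [1, 7]
LOAD_FAST b → push 4. Stack: [1, 7, 4]
BINARY_OP // → 7 // 4 = 1. Stack: [1, 1]
BINARY_OP + → 1 + 1 = 2. Stack: [2]
STORE_FAST v → v=2. Stack: []
LOAD_CONST → push 7. Stack: [7]
LOAD_FAST b → push 4. Stack: [7, 4]
BINARY_OP // → 7 // 4 = 1. Stack: [1]
STORE_FAST x → x=1. Stack: []
LOAD_FAST_LOAD_FAST b,v → push 4,2. Stack: [4, 2]
BINARY_OP + → 4 + 2 = 6. Stack: [6]
STORE_FAST n → n=6. Stack: []
LOAD_FAST_LOAD_FAST n,a → push 6,-3. Stack: [6, -3]
BINARY_OP | → 6 | -3 = -1. Stack: [-1]
STORE_FAST n → n=-1. Stack: []
LOAD_FAST a → push -3. Stack: [-3]
LOAD_CONST → push 4. Stack: [-3, 4]
BINARY_OP << → -3 << 4 = -48. Stack: [-48]
LOAD_FAST_LOAD_FAST b,n → push 4,-1. Stack: [-48, 4, -1]
BINARY_OP + → 4 + -1 = 3. Stack: [-48, 3]
BINARY_OP + → -48 + 3 = -45. Stack: [-45]
STORE_FAST t → t=-45. Stack: []
LOAD_FAST_LOAD_FAST t,t → push -45,-45. Stack: [-45, -45]
BINARY_OP * → -45 * -45 = 2025. Stack: [2025]
RETURN_VALUE → return 2025.

2025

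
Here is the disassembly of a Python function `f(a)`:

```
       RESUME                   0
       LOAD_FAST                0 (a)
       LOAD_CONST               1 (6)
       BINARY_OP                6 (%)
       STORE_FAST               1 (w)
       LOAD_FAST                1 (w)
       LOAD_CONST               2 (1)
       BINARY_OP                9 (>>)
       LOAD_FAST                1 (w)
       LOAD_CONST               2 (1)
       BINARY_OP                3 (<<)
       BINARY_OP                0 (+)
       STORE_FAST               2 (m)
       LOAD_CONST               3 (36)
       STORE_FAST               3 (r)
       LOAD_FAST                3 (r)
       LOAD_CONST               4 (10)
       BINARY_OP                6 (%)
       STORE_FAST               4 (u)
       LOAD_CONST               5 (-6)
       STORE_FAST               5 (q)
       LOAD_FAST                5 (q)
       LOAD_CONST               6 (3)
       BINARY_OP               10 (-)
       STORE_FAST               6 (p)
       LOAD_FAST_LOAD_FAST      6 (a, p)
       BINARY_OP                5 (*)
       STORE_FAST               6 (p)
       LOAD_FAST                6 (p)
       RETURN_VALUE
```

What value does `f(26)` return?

LOAD_FAST a → push 26. Stack: [26]
LOAD_CONST → push 6. Stack: [26, 6]
BINARY_OP % → 26 % 6 = 2. Stack: [2]
STORE_FAST w → w=2. Stack: []
LOAD_FAST w → push 2. Stack: [2]
LOAD_CONST → push 1. Stack: [2, 1]
BINARY_OP >> → 2 >> 1 = 1. Stack: [1]
LOAD_FAST w → push 2. Stack: [1, 2]
LOAD_CONST → push 1. Stack: [1, 2, 1]
BINARY_OP << → 2 << 1 = 4. Stack: [1, 4]
BINARY_OP + → 1 + 4 = 5. Stack: [5]
STORE_FAST m → m=5. Stack: []
LOAD_CONST → push 36. Stack: [36]
STORE_FAST r → r=36. Stack: []
LOAD_FAST r → push 36. Stack: [36]
LOAD_CONST → push 10. Stack: [36, 10]
BINARY_OP % → 36 % 10 = 6. Stack: [6]
STORE_FAST u → u=6. Stack: []
LOAD_CONST → push -6. Stack: [-6]
STORE_FAST q → q=-6. Stack: []
LOAD_FAST q → push -6. Stack: [-6]
LOAD_CONST → push 3. Stack: [-6, 3]
BINARY_OP - → -6 - 3 = -9. Stack: [-9]
STORE_FAST p → p=-9. Stack: []
LOAD_FAST_LOAD_FAST a,p → push 26,-9. Stack: [26, -9]
BINARY_OP * → 26 * -9 = -234. Stack: [-234]
STORE_FAST p → p=-234. Stack: []
LOAD_FAST p → push -234. Stack: [-234]
RETURN_VALUE → return -234.

-234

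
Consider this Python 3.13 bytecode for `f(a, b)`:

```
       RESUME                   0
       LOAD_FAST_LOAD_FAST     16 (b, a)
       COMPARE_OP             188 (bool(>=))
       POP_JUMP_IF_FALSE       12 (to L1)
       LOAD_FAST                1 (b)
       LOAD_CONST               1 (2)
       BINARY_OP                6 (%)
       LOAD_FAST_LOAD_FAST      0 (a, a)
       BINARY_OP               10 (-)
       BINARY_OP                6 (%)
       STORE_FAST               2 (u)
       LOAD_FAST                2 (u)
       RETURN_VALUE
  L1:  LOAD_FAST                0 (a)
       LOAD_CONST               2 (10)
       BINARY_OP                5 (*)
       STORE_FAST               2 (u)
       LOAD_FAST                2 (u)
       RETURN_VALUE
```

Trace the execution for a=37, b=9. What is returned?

LOAD_FAST_LOAD_FAST b,a → push 9,37. Stack: [9, 37]
COMPARE_OP bool(>=) → 9 vs 37 = False. Stack: [False]
POP_JUMP_IF_FALSE → pop False; jump. Stack: []
LOAD_FAST a → push 37. Stack: [37]
LOAD_CONST → push 10. Stack: [37, 10]
BINARY_OP * → 37 * 10 = 370. Stack: [370]
STORE_FAST u → u=370. Stack: []
LOAD_FAST u → push 370. Stack: [370]
RETURN_VALUE → return 370.

370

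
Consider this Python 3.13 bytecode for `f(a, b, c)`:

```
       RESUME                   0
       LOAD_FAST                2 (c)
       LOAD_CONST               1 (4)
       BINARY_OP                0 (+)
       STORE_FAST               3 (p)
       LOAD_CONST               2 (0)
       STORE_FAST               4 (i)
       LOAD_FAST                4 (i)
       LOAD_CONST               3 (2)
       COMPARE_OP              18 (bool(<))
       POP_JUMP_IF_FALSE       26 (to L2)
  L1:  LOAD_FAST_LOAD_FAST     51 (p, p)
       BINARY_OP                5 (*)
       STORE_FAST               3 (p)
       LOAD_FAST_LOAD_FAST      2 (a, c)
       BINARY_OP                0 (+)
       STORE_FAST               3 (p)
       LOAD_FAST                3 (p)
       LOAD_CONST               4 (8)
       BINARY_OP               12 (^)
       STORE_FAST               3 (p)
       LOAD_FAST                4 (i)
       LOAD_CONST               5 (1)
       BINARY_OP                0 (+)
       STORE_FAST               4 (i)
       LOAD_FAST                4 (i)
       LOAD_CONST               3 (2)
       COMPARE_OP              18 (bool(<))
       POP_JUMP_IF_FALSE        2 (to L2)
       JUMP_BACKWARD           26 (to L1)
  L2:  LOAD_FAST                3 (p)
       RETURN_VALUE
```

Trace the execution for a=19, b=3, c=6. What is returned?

LOAD_FAST c → push 6. Stack: [6]
LOAD_CONST → push 4. Stack: [6, 4]
BINARY_OP + → 6 + 4 = 10. Stack: [10]
STORE_FAST p → p=10. Stack: []
LOAD_CONST → push 0. Stack: [0]
STORE_FAST i → i=0. Stack: []
LOAD_FAST i → push 0. Stack: [0]
LOAD_CONST → push 2. Stack: [0, 2]
COMPARE_OP bool(<) → 0 vs 2 = True. Stack: [True]
POP_JUMP_IF_FALSE → pop True; no jump. Stack: []
LOAD_FAST_LOAD_FAST p,p → push 10,10. Stack: [10, 10]
BINARY_OP * → 10 * 10 = 100. Stack: [100]
STORE_FAST p → p=100. Stack: []
LOAD_FAST_LOAD_FAST a,c → push 19,6. Stack: [19, 6]
BINARY_OP + → 19 + 6 = 25. Stack: [25]
STORE_FAST p → p=25. Stack: []
LOAD_FAST p → push 25. Stack: [25]
LOAD_CONST → push 8. Stack: [25, 8]
BINARY_OP ^ → 25 ^ 8 = 17. Stack: [17]
STORE_FAST p → p=17. Stack: []
LOAD_FAST i → push 0. Stack: [0]
LOAD_CONST → push 1. Stack: [0, 1]
BINARY_OP + → 0 + 1 = 1. Stack: [1]
STORE_FAST i → i=1. Stack: []
LOAD_FAST i → push 1. Stack: [1]
LOAD_CONST → push 2. Stack: [1, 2]
COMPARE_OP bool(<) → 1 vs 2 = True. Stack: [True]
POP_JUMP_IF_FALSE → pop True; no jump. Stack: []
LOAD_FAST_LOAD_FAST p,p → push 17,17. Stack: [17, 17]
BINARY_OP * → 17 * 17 = 289. Stack: [289]
STORE_FAST p → p=289. Stack: []
LOAD_FAST_LOAD_FAST a,c → push 19,6. Stack: [19, 6]
BINARY_OP + → 19 + 6 = 25. Stack: [25]
STORE_FAST p → p=25. Stack: []
LOAD_FAST p → push 25. Stack: [25]
LOAD_CONST → push 8. Stack: [25, 8]
BINARY_OP ^ → 25 ^ 8 = 17. Stack: [17]
STORE_FAST p → p=17. Stack: []
LOAD_FAST i → push 1. Stack: [1]
LOAD_CONST → push 1. Stack: [1, 1]
BINARY_OP + → 1 + 1 = 2. Stack: [2]
STORE_FAST i → i=2. Stack: []
LOAD_FAST i → push 2. Stack: [2]
LOAD_CONST → push 2. Stack: [2, 2]
COMPARE_OP bool(<) → 2 vs 2 = False. Stack: [False]
POP_JUMP_IF_FALSE → pop False; jump. Stack: []
LOAD_FAST p → push 17. Stack: [17]
RETURN_VALUE → return 17.

17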